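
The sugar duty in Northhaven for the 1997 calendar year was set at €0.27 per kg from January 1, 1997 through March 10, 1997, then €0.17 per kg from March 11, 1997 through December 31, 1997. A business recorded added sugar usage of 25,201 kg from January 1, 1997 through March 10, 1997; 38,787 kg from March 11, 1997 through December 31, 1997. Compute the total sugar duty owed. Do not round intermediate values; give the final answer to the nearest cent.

€13,398.06

January 1 – March 10, 1997: 25,201 kg at €0.27/kg → €6,804.27
March 11 – December 31, 1997: 38,787 kg at €0.17/kg → €6,593.79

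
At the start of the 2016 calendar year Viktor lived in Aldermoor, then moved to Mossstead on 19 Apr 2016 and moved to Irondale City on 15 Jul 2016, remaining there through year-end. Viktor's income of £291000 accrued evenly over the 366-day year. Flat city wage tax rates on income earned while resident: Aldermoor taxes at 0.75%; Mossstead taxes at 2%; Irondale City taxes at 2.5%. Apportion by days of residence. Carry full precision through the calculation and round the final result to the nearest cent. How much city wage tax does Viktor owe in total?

£5412.52

Aldermoor, 1 Jan – 18 Apr 2016: 109 days → £291000 × 0.75% × 109/366 = £649.9795
Mossstead, 19 Apr – 14 Jul 2016: 87 days → £291000 × 2% × 87/366 = £1383.4426
Irondale City, 15 Jul – 31 Dec 2016: 170 days → £291000 × 2.5% × 170/366 = £3379.0984
Total = £5412.5205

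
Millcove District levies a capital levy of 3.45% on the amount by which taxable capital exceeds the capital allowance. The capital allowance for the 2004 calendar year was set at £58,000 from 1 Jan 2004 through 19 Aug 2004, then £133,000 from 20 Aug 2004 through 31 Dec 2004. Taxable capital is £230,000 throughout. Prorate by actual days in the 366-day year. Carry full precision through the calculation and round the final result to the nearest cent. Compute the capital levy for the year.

1 Jan – 19 Aug 2004: 232 days, exemption £58,000 → (£230,000 − £58,000) × 3.45% × 232/366 = £3,761.4426
20 Aug – 31 Dec 2004: 134 days, exemption £133,000 → (£230,000 − £133,000) × 3.45% × 134/366 = £1,225.2213
Total = £4,986.6639

£4,986.66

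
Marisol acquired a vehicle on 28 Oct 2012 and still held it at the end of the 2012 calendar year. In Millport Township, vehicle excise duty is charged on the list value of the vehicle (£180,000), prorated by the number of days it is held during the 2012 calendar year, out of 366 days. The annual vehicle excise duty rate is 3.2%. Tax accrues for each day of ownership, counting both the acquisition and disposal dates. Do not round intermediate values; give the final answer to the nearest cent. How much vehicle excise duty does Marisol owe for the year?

Days held (28 Oct – 31 Dec 2012): 65 out of 366
Tax = £180,000 × 3.2% × 65/366 = £1,022.9508

£1,022.95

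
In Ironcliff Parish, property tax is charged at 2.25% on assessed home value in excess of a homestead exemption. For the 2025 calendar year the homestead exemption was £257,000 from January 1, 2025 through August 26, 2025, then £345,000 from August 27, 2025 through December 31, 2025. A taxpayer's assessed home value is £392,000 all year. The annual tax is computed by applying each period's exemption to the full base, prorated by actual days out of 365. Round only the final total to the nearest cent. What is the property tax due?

January 1 – August 26, 2025: 238 days, exemption £257,000 → (£392,000 − £257,000) × 2.25% × 238/365 = £1,980.6164
August 27 – December 31, 2025: 127 days, exemption £345,000 → (£392,000 − £345,000) × 2.25% × 127/365 = £367.9521
Total = £2,348.5685

£2,348.57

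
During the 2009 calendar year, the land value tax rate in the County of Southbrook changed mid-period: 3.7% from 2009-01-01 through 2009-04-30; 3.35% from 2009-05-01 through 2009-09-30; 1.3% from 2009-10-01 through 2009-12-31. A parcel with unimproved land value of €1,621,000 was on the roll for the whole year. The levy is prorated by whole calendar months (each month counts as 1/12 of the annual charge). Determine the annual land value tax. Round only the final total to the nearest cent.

€47,887.04

2009-01-01 to 2009-04-30: 4 months at 3.7% → €1,621,000 × 3.7% × 4/12 = €19,992.3333
2009-05-01 to 2009-09-30: 5 months at 3.35% → €1,621,000 × 3.35% × 5/12 = €22,626.4583
2009-10-01 to 2009-12-31: 3 months at 1.3% → €1,621,000 × 1.3% × 3/12 = €5,268.2500
Total = €47,887.0417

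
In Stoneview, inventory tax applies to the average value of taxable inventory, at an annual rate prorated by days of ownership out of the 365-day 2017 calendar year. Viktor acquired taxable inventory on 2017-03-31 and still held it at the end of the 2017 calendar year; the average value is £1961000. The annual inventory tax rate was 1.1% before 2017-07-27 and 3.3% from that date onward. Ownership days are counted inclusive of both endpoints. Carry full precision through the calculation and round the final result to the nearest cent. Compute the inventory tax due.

2017-03-31 to 2017-07-26: 118 days at 1.1% → £1961000 × 1.1% × 118/365 = £6973.6384
2017-07-27 to 2017-12-31: 158 days at 3.3% → £1961000 × 3.3% × 158/365 = £28012.7507
Total = £34986.3890

£34986.39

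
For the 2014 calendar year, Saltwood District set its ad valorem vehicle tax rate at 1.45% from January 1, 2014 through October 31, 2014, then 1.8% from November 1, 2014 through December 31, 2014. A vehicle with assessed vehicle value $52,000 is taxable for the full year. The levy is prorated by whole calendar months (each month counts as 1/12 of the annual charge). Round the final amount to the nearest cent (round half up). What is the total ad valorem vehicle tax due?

January 1 – October 31, 2014: 10 months at 1.45% → $52,000 × 1.45% × 10/12 = $628.3333
November 1 – December 31, 2014: 2 months at 1.8% → $52,000 × 1.8% × 2/12 = $156.0000
Total = $784.3333

$784.33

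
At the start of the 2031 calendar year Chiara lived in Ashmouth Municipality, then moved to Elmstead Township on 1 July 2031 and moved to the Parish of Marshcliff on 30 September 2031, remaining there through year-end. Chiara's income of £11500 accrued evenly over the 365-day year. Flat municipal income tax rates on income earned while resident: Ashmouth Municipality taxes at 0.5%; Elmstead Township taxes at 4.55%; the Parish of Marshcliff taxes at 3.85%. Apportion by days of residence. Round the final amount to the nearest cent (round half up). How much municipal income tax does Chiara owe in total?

Ashmouth Municipality, 1 January – 30 June 2031: 181 days → £11500 × 0.5% × 181/365 = £28.5137
Elmstead Township, 1 July – 29 September 2031: 91 days → £11500 × 4.55% × 91/365 = £130.4541
The Parish of Marshcliff, 30 September – 31 December 2031: 93 days → £11500 × 3.85% × 93/365 = £112.8103
Total = £271.7781

£271.78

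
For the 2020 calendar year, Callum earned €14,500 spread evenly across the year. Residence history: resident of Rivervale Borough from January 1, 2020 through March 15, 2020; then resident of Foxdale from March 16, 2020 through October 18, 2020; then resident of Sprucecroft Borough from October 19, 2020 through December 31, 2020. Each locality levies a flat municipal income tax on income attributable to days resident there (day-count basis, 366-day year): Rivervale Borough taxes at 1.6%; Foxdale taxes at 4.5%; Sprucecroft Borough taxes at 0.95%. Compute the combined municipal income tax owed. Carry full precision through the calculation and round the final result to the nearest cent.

€462.26

Rivervale Borough, January 1 – March 15, 2020: 75 days → €14,500 × 1.6% × 75/366 = €47.5410
Foxdale, March 16 – October 18, 2020: 217 days → €14,500 × 4.5% × 217/366 = €386.8648
Sprucecroft Borough, October 19 – December 31, 2020: 74 days → €14,500 × 0.95% × 74/366 = €27.8511
Total = €462.2568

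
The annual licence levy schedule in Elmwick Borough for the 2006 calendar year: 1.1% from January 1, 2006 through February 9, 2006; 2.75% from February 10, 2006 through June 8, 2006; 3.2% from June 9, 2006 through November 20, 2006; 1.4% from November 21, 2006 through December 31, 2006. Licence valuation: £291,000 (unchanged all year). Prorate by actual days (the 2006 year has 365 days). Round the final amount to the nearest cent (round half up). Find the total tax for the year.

January 1 – February 9, 2006: 40 days at 1.1% → £291,000 × 1.1% × 40/365 = £350.7945
February 10 – June 8, 2006: 119 days at 2.75% → £291,000 × 2.75% × 119/365 = £2,609.0342
June 9 – November 20, 2006: 165 days at 3.2% → £291,000 × 3.2% × 165/365 = £4,209.5342
November 21 – December 31, 2006: 41 days at 1.4% → £291,000 × 1.4% × 41/365 = £457.6274
Total = £7,626.9904

£7,626.99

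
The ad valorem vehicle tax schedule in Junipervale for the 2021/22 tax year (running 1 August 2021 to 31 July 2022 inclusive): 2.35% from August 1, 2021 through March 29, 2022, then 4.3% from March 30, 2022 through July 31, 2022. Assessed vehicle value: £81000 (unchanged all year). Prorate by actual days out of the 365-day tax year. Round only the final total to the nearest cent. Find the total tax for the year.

August 1, 2021 – March 29, 2022: 241 days at 2.35% → £81000 × 2.35% × 241/365 = £1256.8315
March 30 – July 31, 2022: 124 days at 4.3% → £81000 × 4.3% × 124/365 = £1183.2658
Total = £2440.0973

£2440.10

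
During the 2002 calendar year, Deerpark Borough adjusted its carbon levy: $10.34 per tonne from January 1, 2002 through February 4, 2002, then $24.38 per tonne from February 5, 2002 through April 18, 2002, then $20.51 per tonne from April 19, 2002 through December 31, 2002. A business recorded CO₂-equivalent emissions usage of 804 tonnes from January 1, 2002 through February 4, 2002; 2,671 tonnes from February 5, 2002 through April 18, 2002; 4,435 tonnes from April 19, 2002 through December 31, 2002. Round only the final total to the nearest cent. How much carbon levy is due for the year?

January 1 – February 4, 2002: 804 tonnes at $10.34/tonne → $8,313.36
February 5 – April 18, 2002: 2,671 tonnes at $24.38/tonne → $65,118.98
April 19 – December 31, 2002: 4,435 tonnes at $20.51/tonne → $90,961.85

$164,394.19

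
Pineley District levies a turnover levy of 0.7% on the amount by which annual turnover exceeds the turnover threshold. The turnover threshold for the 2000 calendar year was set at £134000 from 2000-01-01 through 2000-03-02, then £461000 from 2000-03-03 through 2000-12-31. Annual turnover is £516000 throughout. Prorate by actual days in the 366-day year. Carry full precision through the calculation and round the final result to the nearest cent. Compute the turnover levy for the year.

£772.75

2000-01-01 to 2000-03-02: 62 days, exemption £134000 → (£516000 − £134000) × 0.7% × 62/366 = £452.9727
2000-03-03 to 2000-12-31: 304 days, exemption £461000 → (£516000 − £461000) × 0.7% × 304/366 = £319.7814
Total = £772.7541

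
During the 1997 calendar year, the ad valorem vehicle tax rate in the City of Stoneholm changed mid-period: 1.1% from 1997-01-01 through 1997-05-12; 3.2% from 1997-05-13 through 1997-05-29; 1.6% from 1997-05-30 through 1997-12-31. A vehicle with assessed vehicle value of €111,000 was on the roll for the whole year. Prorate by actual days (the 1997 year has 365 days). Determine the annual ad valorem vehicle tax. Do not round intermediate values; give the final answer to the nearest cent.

€1,658.01

1997-01-01 to 1997-05-12: 132 days at 1.1% → €111,000 × 1.1% × 132/365 = €441.5671
1997-05-13 to 1997-05-29: 17 days at 3.2% → €111,000 × 3.2% × 17/365 = €165.4356
1997-05-30 to 1997-12-31: 216 days at 1.6% → €111,000 × 1.6% × 216/365 = €1,051.0027
Total = €1,658.0055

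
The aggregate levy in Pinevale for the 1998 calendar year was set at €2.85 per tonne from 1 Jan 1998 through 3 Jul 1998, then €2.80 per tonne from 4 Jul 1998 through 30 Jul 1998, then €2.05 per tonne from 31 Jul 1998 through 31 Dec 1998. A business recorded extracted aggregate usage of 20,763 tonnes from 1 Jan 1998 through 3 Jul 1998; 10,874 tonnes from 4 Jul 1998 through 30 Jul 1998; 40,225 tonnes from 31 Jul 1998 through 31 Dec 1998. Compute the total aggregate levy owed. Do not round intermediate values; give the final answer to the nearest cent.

€172083.00

1 Jan – 3 Jul 1998: 20,763 tonnes at €2.85/tonne → €59174.55
4 Jul – 30 Jul 1998: 10,874 tonnes at €2.80/tonne → €30447.20
31 Jul – 31 Dec 1998: 40,225 tonnes at €2.05/tonne → €82461.25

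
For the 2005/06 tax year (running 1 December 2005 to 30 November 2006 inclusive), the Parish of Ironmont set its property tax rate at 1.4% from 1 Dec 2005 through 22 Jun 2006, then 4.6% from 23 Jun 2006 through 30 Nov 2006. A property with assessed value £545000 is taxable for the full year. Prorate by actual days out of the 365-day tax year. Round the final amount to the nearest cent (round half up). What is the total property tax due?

£15322.71

1 Dec 2005 – 22 Jun 2006: 204 days at 1.4% → £545000 × 1.4% × 204/365 = £4264.4384
23 Jun – 30 Nov 2006: 161 days at 4.6% → £545000 × 4.6% × 161/365 = £11058.2740
Total = £15322.7123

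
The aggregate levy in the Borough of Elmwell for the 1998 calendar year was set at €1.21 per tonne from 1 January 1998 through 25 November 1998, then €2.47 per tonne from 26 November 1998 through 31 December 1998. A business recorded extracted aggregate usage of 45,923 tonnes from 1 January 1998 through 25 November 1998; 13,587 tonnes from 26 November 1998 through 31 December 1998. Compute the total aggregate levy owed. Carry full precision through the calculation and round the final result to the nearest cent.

€89,126.72

1 January – 25 November 1998: 45,923 tonnes at €1.21/tonne → €55,566.83
26 November – 31 December 1998: 13,587 tonnes at €2.47/tonne → €33,559.89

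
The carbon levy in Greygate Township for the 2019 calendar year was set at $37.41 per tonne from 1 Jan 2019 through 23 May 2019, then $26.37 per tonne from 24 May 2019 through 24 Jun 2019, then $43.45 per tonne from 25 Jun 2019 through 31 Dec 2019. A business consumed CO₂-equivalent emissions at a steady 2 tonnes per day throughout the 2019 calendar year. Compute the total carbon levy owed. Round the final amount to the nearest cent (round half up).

1 Jan – 23 May 2019: 143 days × 2 tonnes/day = 286 tonnes at $37.41/tonne → $10,699.26
24 May – 24 Jun 2019: 32 days × 2 tonnes/day = 64 tonnes at $26.37/tonne → $1,687.68
25 Jun – 31 Dec 2019: 190 days × 2 tonnes/day = 380 tonnes at $43.45/tonne → $16,511.00

$28,897.94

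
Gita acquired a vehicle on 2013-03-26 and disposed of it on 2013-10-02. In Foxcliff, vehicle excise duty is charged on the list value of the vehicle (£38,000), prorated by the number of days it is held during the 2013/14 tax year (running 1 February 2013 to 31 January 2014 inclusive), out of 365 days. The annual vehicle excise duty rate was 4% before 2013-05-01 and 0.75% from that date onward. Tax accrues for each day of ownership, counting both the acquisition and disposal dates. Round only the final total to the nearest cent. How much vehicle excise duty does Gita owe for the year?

2013-03-26 to 2013-04-30: 36 days at 4% → £38,000 × 4% × 36/365 = £149.9178
2013-05-01 to 2013-10-02: 155 days at 0.75% → £38,000 × 0.75% × 155/365 = £121.0274
Total = £270.9452

£270.95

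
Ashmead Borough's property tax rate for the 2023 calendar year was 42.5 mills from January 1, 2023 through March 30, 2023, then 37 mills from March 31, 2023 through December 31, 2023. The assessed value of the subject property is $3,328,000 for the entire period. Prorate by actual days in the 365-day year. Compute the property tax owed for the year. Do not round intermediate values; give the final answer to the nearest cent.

January 1 – March 30, 2023: 89 days at 42.5 mills → $3,328,000 × 4.25% × 89/365 = $34,488.1096
March 31 – December 31, 2023: 276 days at 37 mills → $3,328,000 × 3.7% × 276/365 = $93,111.0575
Total = $127,599.1671

$127,599.17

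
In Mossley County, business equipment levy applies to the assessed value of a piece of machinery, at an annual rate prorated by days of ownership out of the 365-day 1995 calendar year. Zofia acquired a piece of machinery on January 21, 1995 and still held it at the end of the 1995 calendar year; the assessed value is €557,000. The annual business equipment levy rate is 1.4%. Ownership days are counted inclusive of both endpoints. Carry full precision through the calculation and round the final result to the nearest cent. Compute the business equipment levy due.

€7,370.71

Days held (January 21 – December 31, 1995): 345 out of 365
Tax = €557,000 × 1.4% × 345/365 = €7,370.7123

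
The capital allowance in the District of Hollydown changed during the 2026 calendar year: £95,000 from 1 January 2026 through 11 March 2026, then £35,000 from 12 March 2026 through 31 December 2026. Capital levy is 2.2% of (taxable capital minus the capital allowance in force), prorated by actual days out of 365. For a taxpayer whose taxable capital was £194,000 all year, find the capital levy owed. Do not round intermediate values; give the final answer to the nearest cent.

£3,244.85

1 January – 11 March 2026: 70 days, exemption £95,000 → (£194,000 − £95,000) × 2.2% × 70/365 = £417.6986
12 March – 31 December 2026: 295 days, exemption £35,000 → (£194,000 − £35,000) × 2.2% × 295/365 = £2,827.1507
Total = £3,244.8493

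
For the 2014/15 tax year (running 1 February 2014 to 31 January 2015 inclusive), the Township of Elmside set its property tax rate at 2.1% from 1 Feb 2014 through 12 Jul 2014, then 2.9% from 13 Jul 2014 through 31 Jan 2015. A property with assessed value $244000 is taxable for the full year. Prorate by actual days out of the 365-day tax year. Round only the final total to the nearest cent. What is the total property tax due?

$6209.63

1 Feb – 12 Jul 2014: 162 days at 2.1% → $244000 × 2.1% × 162/365 = $2274.2137
13 Jul 2014 – 31 Jan 2015: 203 days at 2.9% → $244000 × 2.9% × 203/365 = $3935.4192
Total = $6209.6329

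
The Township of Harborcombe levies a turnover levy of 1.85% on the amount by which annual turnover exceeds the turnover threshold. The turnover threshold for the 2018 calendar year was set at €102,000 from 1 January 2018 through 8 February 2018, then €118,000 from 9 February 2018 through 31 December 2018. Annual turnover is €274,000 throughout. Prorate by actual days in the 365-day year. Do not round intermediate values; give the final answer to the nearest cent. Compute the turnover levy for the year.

€2,917.63

1 January – 8 February 2018: 39 days, exemption €102,000 → (€274,000 − €102,000) × 1.85% × 39/365 = €339.9945
9 February – 31 December 2018: 326 days, exemption €118,000 → (€274,000 − €118,000) × 1.85% × 326/365 = €2,577.6329
Total = €2,917.6274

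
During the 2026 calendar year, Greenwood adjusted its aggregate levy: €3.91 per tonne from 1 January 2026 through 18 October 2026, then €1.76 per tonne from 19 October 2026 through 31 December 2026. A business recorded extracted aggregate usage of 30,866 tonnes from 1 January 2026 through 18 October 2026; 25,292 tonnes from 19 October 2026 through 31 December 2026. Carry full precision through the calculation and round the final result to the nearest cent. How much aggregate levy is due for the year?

1 January – 18 October 2026: 30,866 tonnes at €3.91/tonne → €120,686.06
19 October – 31 December 2026: 25,292 tonnes at €1.76/tonne → €44,513.92

€165,199.98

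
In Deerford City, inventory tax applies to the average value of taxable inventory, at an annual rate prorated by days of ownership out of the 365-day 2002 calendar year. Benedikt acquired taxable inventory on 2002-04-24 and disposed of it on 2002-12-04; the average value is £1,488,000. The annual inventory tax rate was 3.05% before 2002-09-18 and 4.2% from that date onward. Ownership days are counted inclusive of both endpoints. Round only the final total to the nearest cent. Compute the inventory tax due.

£31,633.25

2002-04-24 to 2002-09-17: 147 days at 3.05% → £1,488,000 × 3.05% × 147/365 = £18,277.9397
2002-09-18 to 2002-12-04: 78 days at 4.2% → £1,488,000 × 4.2% × 78/365 = £13,355.3096
Total = £31,633.2493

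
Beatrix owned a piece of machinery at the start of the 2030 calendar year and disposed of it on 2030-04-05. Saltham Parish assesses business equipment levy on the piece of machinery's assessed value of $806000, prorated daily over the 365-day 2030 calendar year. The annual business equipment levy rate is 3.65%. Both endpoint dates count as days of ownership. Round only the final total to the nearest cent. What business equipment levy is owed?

$7657.00

Days held (2030-01-01 to 2030-04-05): 95 out of 365
Tax = $806000 × 3.65% × 95/365 = $7657.0000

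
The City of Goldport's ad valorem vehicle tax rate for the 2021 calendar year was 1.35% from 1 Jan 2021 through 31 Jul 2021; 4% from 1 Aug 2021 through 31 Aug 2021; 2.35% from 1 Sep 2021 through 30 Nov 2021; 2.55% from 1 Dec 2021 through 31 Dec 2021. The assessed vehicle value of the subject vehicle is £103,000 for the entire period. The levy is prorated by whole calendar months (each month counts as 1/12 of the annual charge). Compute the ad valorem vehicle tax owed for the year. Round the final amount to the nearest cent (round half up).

£1,978.46

1 Jan – 31 Jul 2021: 7 months at 1.35% → £103,000 × 1.35% × 7/12 = £811.1250
1 Aug – 31 Aug 2021: 1 month at 4% → £103,000 × 4% × 1/12 = £343.3333
1 Sep – 30 Nov 2021: 3 months at 2.35% → £103,000 × 2.35% × 3/12 = £605.1250
1 Dec – 31 Dec 2021: 1 month at 2.55% → £103,000 × 2.55% × 1/12 = £218.8750
Total = £1,978.4583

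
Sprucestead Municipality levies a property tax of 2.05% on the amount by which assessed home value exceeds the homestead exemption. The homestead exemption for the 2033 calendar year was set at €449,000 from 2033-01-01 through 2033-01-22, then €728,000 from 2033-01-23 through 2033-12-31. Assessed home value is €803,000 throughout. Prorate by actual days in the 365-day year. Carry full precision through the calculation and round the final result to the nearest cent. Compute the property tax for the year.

€1,882.24

2033-01-01 to 2033-01-22: 22 days, exemption €449,000 → (€803,000 − €449,000) × 2.05% × 22/365 = €437.4082
2033-01-23 to 2033-12-31: 343 days, exemption €728,000 → (€803,000 − €728,000) × 2.05% × 343/365 = €1,444.8288
Total = €1,882.2370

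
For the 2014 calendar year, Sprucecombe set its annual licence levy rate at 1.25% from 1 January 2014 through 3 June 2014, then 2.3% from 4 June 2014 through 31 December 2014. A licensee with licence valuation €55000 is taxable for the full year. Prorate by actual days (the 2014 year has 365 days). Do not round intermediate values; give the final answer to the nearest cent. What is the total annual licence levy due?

1 January – 3 June 2014: 154 days at 1.25% → €55000 × 1.25% × 154/365 = €290.0685
4 June – 31 December 2014: 211 days at 2.3% → €55000 × 2.3% × 211/365 = €731.2740
Total = €1021.3425

€1021.34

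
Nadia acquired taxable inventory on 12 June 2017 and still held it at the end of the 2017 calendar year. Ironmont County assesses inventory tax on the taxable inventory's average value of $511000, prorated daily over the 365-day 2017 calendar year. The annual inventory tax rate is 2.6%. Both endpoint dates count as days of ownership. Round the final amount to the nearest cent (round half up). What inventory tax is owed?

$7389.20

Days held (12 June – 31 December 2017): 203 out of 365
Tax = $511000 × 2.6% × 203/365 = $7389.2000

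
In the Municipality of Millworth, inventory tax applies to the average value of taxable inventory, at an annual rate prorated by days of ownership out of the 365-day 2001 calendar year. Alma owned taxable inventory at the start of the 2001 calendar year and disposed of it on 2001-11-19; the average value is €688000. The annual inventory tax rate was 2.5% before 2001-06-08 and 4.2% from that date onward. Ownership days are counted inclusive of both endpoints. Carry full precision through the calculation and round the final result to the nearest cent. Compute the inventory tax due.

€20508.05

2001-01-01 to 2001-06-07: 158 days at 2.5% → €688000 × 2.5% × 158/365 = €7445.4795
2001-06-08 to 2001-11-19: 165 days at 4.2% → €688000 × 4.2% × 165/365 = €13062.5753
Total = €20508.0548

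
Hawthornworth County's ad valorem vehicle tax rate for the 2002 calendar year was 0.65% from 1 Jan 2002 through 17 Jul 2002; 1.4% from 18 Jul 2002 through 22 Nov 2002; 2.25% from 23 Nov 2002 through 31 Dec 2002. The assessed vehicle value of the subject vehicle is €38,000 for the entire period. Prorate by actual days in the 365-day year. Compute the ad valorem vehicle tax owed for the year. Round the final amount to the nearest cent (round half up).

€411.91

1 Jan – 17 Jul 2002: 198 days at 0.65% → €38,000 × 0.65% × 198/365 = €133.9890
18 Jul – 22 Nov 2002: 128 days at 1.4% → €38,000 × 1.4% × 128/365 = €186.5644
23 Nov – 31 Dec 2002: 39 days at 2.25% → €38,000 × 2.25% × 39/365 = €91.3562
Total = €411.9096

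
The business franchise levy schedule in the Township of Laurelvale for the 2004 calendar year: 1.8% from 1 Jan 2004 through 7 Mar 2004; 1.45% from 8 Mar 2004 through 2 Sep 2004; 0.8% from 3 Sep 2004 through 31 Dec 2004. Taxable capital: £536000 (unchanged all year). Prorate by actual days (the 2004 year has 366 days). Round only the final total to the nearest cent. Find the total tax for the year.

1 Jan – 7 Mar 2004: 67 days at 1.8% → £536000 × 1.8% × 67/366 = £1766.1639
8 Mar – 2 Sep 2004: 179 days at 1.45% → £536000 × 1.45% × 179/366 = £3801.0601
3 Sep – 31 Dec 2004: 120 days at 0.8% → £536000 × 0.8% × 120/366 = £1405.9016
Total = £6973.1257

£6973.13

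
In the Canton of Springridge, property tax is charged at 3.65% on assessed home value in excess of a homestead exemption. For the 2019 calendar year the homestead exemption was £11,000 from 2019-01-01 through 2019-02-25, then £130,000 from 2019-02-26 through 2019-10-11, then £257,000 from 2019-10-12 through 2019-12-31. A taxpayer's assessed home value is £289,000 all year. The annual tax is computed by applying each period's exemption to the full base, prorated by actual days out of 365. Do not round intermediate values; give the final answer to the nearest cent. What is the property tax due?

2019-01-01 to 2019-02-25: 56 days, exemption £11,000 → (£289,000 − £11,000) × 3.65% × 56/365 = £1,556.8000
2019-02-26 to 2019-10-11: 228 days, exemption £130,000 → (£289,000 − £130,000) × 3.65% × 228/365 = £3,625.2000
2019-10-12 to 2019-12-31: 81 days, exemption £257,000 → (£289,000 − £257,000) × 3.65% × 81/365 = £259.2000
Total = £5,441.2000

£5,441.20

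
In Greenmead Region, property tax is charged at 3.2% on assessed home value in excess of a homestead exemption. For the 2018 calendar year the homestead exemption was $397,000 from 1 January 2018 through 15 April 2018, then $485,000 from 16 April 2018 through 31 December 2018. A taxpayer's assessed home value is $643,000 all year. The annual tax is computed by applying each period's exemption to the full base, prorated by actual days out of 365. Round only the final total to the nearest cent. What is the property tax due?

$5,866.08

1 January – 15 April 2018: 105 days, exemption $397,000 → ($643,000 − $397,000) × 3.2% × 105/365 = $2,264.5479
16 April – 31 December 2018: 260 days, exemption $485,000 → ($643,000 − $485,000) × 3.2% × 260/365 = $3,601.5342
Total = $5,866.0822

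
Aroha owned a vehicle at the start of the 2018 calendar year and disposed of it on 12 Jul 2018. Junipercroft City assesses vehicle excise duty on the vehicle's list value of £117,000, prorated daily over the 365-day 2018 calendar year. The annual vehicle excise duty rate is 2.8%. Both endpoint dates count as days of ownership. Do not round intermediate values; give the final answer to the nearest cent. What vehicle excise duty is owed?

Days held (1 Jan – 12 Jul 2018): 193 out of 365
Tax = £117,000 × 2.8% × 193/365 = £1,732.2411

£1,732.24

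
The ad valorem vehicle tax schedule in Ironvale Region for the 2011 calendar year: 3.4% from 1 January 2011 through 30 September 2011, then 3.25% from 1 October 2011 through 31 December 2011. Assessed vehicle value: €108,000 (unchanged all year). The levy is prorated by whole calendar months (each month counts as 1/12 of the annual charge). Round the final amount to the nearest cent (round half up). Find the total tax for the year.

€3,631.50

1 January – 30 September 2011: 9 months at 3.4% → €108,000 × 3.4% × 9/12 = €2,754.0000
1 October – 31 December 2011: 3 months at 3.25% → €108,000 × 3.25% × 3/12 = €877.5000
Total = €3,631.5000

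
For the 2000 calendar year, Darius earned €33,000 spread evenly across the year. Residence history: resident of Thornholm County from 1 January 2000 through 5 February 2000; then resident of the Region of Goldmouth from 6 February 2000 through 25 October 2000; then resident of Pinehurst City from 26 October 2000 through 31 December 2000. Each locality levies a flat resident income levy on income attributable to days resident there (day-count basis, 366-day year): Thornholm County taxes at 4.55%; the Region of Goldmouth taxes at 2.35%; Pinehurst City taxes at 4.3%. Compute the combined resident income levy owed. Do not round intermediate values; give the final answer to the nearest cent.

Thornholm County, 1 January – 5 February 2000: 36 days → €33,000 × 4.55% × 36/366 = €147.6885
The Region of Goldmouth, 6 February – 25 October 2000: 263 days → €33,000 × 2.35% × 263/366 = €557.2582
Pinehurst City, 26 October – 31 December 2000: 67 days → €33,000 × 4.3% × 67/366 = €259.7623
Total = €964.7090

€964.71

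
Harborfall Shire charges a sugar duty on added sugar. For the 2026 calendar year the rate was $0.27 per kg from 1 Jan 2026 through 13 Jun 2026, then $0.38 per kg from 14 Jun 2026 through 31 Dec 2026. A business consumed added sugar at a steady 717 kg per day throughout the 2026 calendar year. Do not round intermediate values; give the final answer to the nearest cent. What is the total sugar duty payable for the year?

$86,513.22

1 Jan – 13 Jun 2026: 164 days × 717 kg/day = 117,588 kg at $0.27/kg → $31,748.76
14 Jun – 31 Dec 2026: 201 days × 717 kg/day = 144,117 kg at $0.38/kg → $54,764.46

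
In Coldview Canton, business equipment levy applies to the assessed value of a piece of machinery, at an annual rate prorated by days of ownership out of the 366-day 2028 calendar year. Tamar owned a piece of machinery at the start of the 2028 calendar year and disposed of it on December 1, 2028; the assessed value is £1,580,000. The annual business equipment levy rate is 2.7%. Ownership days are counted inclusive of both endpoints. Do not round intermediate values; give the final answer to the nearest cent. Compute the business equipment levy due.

£39,163.28

Days held (January 1 – December 1, 2028): 336 out of 366
Tax = £1,580,000 × 2.7% × 336/366 = £39,163.2787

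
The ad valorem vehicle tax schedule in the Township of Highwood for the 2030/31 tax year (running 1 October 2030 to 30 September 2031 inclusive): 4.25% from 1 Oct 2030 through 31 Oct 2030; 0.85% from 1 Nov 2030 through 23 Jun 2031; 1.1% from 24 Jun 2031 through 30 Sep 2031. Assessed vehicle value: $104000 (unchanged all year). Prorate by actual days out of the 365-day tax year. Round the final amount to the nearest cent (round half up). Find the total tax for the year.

1 Oct – 31 Oct 2030: 31 days at 4.25% → $104000 × 4.25% × 31/365 = $375.3973
1 Nov 2030 – 23 Jun 2031: 235 days at 0.85% → $104000 × 0.85% × 235/365 = $569.1507
24 Jun – 30 Sep 2031: 99 days at 1.1% → $104000 × 1.1% × 99/365 = $310.2904
Total = $1254.8384

$1254.84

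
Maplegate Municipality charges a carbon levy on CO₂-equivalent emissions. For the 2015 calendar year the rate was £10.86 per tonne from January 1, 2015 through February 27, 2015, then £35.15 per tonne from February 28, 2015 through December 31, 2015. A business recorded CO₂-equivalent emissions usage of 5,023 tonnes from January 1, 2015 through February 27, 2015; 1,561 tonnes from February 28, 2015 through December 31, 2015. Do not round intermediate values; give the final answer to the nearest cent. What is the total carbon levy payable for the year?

£109,418.93

January 1 – February 27, 2015: 5,023 tonnes at £10.86/tonne → £54,549.78
February 28 – December 31, 2015: 1,561 tonnes at £35.15/tonne → £54,869.15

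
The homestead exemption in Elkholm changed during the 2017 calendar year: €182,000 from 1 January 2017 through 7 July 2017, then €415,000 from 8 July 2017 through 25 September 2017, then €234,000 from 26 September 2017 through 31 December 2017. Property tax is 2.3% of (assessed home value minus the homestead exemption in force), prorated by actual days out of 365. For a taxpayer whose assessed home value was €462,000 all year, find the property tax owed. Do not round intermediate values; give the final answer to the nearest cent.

€4,947.58

1 January – 7 July 2017: 188 days, exemption €182,000 → (€462,000 − €182,000) × 2.3% × 188/365 = €3,317.0411
8 July – 25 September 2017: 80 days, exemption €415,000 → (€462,000 − €415,000) × 2.3% × 80/365 = €236.9315
26 September – 31 December 2017: 97 days, exemption €234,000 → (€462,000 − €234,000) × 2.3% × 97/365 = €1,393.6110
Total = €4,947.5836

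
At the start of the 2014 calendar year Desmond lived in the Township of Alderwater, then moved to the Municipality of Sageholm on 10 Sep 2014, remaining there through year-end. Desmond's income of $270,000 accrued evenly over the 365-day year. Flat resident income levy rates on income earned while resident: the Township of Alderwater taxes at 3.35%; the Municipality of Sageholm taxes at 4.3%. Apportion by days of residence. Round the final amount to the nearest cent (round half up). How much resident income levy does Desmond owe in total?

The Township of Alderwater, 1 Jan – 9 Sep 2014: 252 days → $270,000 × 3.35% × 252/365 = $6,244.7671
The Municipality of Sageholm, 10 Sep – 31 Dec 2014: 113 days → $270,000 × 4.3% × 113/365 = $3,594.3288
Total = $9,839.0959

$9,839.10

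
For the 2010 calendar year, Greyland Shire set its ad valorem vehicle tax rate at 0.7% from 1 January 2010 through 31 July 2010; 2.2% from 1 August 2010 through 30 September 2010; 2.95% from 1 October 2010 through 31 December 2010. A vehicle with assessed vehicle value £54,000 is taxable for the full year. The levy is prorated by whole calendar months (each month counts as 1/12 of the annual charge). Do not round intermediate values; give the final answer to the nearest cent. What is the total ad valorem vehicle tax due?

£816.75

1 January – 31 July 2010: 7 months at 0.7% → £54,000 × 0.7% × 7/12 = £220.5000
1 August – 30 September 2010: 2 months at 2.2% → £54,000 × 2.2% × 2/12 = £198.0000
1 October – 31 December 2010: 3 months at 2.95% → £54,000 × 2.95% × 3/12 = £398.2500
Total = £816.7500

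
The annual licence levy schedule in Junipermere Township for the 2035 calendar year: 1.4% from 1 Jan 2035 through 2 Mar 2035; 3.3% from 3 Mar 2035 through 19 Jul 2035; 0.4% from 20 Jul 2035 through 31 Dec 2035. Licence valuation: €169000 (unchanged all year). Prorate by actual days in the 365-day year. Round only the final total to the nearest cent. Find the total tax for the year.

1 Jan – 2 Mar 2035: 61 days at 1.4% → €169000 × 1.4% × 61/365 = €395.4137
3 Mar – 19 Jul 2035: 139 days at 3.3% → €169000 × 3.3% × 139/365 = €2123.8438
20 Jul – 31 Dec 2035: 165 days at 0.4% → €169000 × 0.4% × 165/365 = €305.5890
Total = €2824.8466

€2824.85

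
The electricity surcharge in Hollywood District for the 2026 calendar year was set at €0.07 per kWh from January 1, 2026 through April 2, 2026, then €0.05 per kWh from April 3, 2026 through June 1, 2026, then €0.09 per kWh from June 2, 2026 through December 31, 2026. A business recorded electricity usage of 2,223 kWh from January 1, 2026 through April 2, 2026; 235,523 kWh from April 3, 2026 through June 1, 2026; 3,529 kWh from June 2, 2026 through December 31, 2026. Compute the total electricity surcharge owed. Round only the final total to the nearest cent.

January 1 – April 2, 2026: 2,223 kWh at €0.07/kWh → €155.61
April 3 – June 1, 2026: 235,523 kWh at €0.05/kWh → €11,776.15
June 2 – December 31, 2026: 3,529 kWh at €0.09/kWh → €317.61

€12,249.37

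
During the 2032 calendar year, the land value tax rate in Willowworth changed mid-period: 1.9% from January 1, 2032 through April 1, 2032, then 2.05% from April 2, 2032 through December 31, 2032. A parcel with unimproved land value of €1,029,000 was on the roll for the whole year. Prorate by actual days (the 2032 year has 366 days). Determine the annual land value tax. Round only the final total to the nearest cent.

€20,706.52

January 1 – April 1, 2032: 92 days at 1.9% → €1,029,000 × 1.9% × 92/366 = €4,914.4590
April 2 – December 31, 2032: 274 days at 2.05% → €1,029,000 × 2.05% × 274/366 = €15,792.0574
Total = €20,706.5164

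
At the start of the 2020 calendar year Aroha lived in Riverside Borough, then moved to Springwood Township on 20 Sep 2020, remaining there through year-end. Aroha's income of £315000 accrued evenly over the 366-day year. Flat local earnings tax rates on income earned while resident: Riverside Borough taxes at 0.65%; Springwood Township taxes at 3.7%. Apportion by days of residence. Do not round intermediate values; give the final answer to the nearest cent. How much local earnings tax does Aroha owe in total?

£4751.25

Riverside Borough, 1 Jan – 19 Sep 2020: 263 days → £315000 × 0.65% × 263/366 = £1471.2910
Springwood Township, 20 Sep – 31 Dec 2020: 103 days → £315000 × 3.7% × 103/366 = £3279.9590
Total = £4751.2500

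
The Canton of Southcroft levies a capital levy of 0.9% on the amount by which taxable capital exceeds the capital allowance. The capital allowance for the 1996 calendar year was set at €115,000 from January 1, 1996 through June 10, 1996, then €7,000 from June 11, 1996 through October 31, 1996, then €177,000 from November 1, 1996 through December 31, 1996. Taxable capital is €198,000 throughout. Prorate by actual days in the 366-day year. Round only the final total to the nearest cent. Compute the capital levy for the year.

€1,033.77

January 1 – June 10, 1996: 162 days, exemption €115,000 → (€198,000 − €115,000) × 0.9% × 162/366 = €330.6393
June 11 – October 31, 1996: 143 days, exemption €7,000 → (€198,000 − €7,000) × 0.9% × 143/366 = €671.6311
November 1 – December 31, 1996: 61 days, exemption €177,000 → (€198,000 − €177,000) × 0.9% × 61/366 = €31.5000
Total = €1,033.7705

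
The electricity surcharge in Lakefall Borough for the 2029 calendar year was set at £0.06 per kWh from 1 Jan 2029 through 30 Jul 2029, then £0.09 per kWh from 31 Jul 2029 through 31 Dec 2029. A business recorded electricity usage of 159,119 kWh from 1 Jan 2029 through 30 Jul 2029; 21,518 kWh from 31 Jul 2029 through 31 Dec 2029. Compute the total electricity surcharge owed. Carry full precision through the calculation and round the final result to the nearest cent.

1 Jan – 30 Jul 2029: 159,119 kWh at £0.06/kWh → £9547.14
31 Jul – 31 Dec 2029: 21,518 kWh at £0.09/kWh → £1936.62

£11483.76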